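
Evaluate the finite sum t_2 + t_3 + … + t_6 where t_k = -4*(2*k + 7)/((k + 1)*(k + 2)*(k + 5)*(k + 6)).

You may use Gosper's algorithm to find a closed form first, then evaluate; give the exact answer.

Σ = -25/168

Compute t_(k+1)/t_k: get (k + 1)*(k + 5)*(2*k + 9)/((k + 3)*(k + 7)*(2*k + 7)).
Normal form (A,B,C) = (k + 1, k + 7, k**3 + 21*k**2/2 + 73*k/2 + 42).
f must satisfy (k + 1)·f(k+1) − (k + 6)·f(k) = k**3 + 21*k**2/2 + 73*k/2 + 42.
deg f ≤ 5 (via 1,1,3).
Solve for f: f(k) = k*(k + 2)*(k + 3)*(k + 4)*(k + 6)/10 (degree 5 ≤ 5).
Then R = B(k−1)f/C = k*(k + 2)*(k + 6)**2/(5*(2*k + 7)), so s_k = R(k)·t_k = 4*k*(-k - 6)/(5*(k**2 + 6*k + 5)).
Δs = 4*(-2*k - 7)/(k**4 + 14*k**3 + 65*k**2 + 112*k + 60), as required.
Telescoping: Σ = s_(7) − s_(2) = -91/120 − (-64/105) = -25/168.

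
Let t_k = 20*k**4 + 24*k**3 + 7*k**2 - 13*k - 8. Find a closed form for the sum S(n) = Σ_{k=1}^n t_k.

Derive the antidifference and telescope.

Compute t_(k+1)/t_k: get (20*k**4 + 104*k**3 + 199*k**2 + 153*k + 30)/(20*k**4 + 24*k**3 + 7*k**2 - 13*k - 8).
A = 1, B = 1, C = k**4 + 6*k**3/5 + 7*k**2/20 - 13*k/20 - 2/5.
Key eq: (1)·f(k+1) = (1)·f(k) + (k**4 + 6*k**3/5 + 7*k**2/20 - 13*k/20 - 2/5).
Bound: deg f ≤ 5.
Match coefficients ⇒ f(k) = k*(2*k**2 - 3*k - 1)*(2*k**2 + k + 1)/20.
So s_k = (B(k−1)f/C)·t_k = (k*(2*k**2 - 3*k - 1)*(2*k**2 + k + 1)/(20*k**4 + 24*k**3 + 7*k**2 - 13*k - 8))·t_k = k*(4*k**4 - 4*k**3 - 3*k**2 - 4*k - 1).
Δs = 20*k**4 + 24*k**3 + 7*k**2 - 13*k - 8, as required.
Σ_(k=1)^n t_k = s_(n+1) − s_(1) = (4*n**5 + 16*n**4 + 21*n**3 + 3*n**2 - 14*n - 8) − (-8), i.e. n*(4*n**4 + 16*n**3 + 21*n**2 + 3*n - 14).

S(n) = n*(4*n**4 + 16*n**3 + 21*n**2 + 3*n - 14)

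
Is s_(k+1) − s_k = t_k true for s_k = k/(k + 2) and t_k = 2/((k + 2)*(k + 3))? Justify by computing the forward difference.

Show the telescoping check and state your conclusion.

s_(k+1) = (k + 1)/(k + 3)
s_(k+1) − s_k = 2/(k**2 + 5*k + 6)
(s_(k+1) − s_k) − t_k = 0

Valid: the claim telescopes to t_k.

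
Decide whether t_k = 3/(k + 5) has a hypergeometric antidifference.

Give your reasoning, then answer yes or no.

No; the coefficient equations for f are inconsistent.

r(k) = (k + 5)/(k + 6) after simplifying.
Factor: A=k + 5; B=k + 6; C=1.
Set up (k + 5)·f(k+1) − (k + 5)·f(k) − (1) = 0.
From deg A=1, deg B=1, deg C=0: d=0.
Put f(k) = c0: A·f(k+1) − B(k−1)·f(k) − C = -1; need -1 = 0 — inconsistent ⇒ no f, not summable.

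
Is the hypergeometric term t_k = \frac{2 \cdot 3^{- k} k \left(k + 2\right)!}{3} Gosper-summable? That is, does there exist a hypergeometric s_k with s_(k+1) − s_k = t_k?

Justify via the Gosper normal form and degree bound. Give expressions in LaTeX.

Step 1: r(k) = (k + 1)*(k + 3)/(3*k).
Take A(k)=k/3 + 1, B(k)=1, C(k)=k.
f must satisfy (k/3 + 1)·f(k+1) − (1)·f(k) = k.
deg f ≤ 0 (via 1,0,1).
A polynomial solution: f(k) = 3.
Get s_k = R·t_k = 2*factorial(k + 2)/3**k with R(k) = B(k−1)f(k)/C(k) = 3/k.
Δs = 2*k*factorial(k + 2)/(3*3**k), as required.

Yes. s_k = 2 \cdot 3^{- k} \left(k + 2\right)!.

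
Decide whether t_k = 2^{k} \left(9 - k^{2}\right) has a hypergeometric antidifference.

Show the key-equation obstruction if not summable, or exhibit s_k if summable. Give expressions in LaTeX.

Yes. s_k = 2^{k} \left(- k^{2} + 4 k + 3\right).

The ratio is 2*((k + 1)**2 - 9)/(k**2 - 9).
Take A(k)=2, B(k)=1, C(k)=k**2 - 9.
Solve (2)·f(k+1) − (1)·f(k) = k**2 - 9.
Bound: deg f ≤ 2.
Solve for f: f(k) = k**2 - 4*k - 3 (degree 2 ≤ 2).
Get s_k = R·t_k = 2**k*(-k**2 + 4*k + 3) with R(k) = B(k−1)f(k)/C(k) = (k**2 - 4*k - 3)/((k - 3)*(k + 3)).
s_(k+1) − s_k = 2**k*(9 - k**2) = t_k.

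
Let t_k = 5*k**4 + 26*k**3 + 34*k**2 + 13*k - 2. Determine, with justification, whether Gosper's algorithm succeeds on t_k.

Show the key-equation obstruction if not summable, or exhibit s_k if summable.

Yes. s_k = k*(k**4 + 4*k**3 - 4*k - 3).

Ratio r(k) = (5*k**4 + 46*k**3 + 142*k**2 + 179*k + 76)/(5*k**4 + 26*k**3 + 34*k**2 + 13*k - 2).
Normal form (A,B,C) = (1, 1, k**4 + 26*k**3/5 + 34*k**2/5 + 13*k/5 - 2/5).
Set up (1)·f(k+1) − (1)·f(k) − (k**4 + 26*k**3/5 + 34*k**2/5 + 13*k/5 - 2/5) = 0.
d = 5 from the (0,0,4) case.
Match coefficients ⇒ f(k) = k*(k**4 + 4*k**3 - 4*k - 3)/5.
Then R = B(k−1)f/C = k*(k**4 + 4*k**3 - 4*k - 3)/(5*k**4 + 26*k**3 + 34*k**2 + 13*k - 2), so s_k = R(k)·t_k = k*(k**4 + 4*k**3 - 4*k - 3).
Verify: 5*k**4 + 26*k**3 + 34*k**2 + 13*k - 2 matches t_k.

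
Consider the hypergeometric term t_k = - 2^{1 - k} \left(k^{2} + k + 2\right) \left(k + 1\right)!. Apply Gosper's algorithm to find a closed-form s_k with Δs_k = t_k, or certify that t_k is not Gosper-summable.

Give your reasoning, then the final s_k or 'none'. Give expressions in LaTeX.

Ratio r(k) = (k + 2)*(k + (k + 1)**2 + 3)/(2*(k**2 + k + 2)).
Normal form (A,B,C) = (k/2 + 1, 1, k**2 + k + 2).
Key eq: (k/2 + 1)·f(k+1) = (1)·f(k) + (k**2 + k + 2).
d = 1 from the (1,0,2) case.
Solving with deg f ≤ 1: f(k) = 2*k.
Get s_k = R·t_k = -2**(2 - k)*k*factorial(k + 1) with R(k) = B(k−1)f(k)/C(k) = 2*k/(k**2 + k + 2).
Check: Δs_k = -2**(1 - k)*(k**2 + k + 2)*factorial(k + 1). ✓

s_k = - 2^{2 - k} k \left(k + 1\right)!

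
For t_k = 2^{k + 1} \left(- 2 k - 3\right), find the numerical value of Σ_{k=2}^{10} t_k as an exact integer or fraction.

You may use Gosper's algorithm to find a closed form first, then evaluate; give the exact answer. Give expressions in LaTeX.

Ratio r(k) = 2*(2*k + 5)/(2*k + 3).
Take A(k)=2, B(k)=1, C(k)=k + 3/2.
Solve (2)·f(k+1) − (1)·f(k) = k + 3/2.
deg f ≤ 1 (via 0,0,1).
Coefficient equations give f(k) = (2*k - 1)/2.
Then R = B(k−1)f/C = (2*k - 1)/(2*k + 3), so s_k = R(k)·t_k = 2**(k + 1)*(1 - 2*k).
Check: Δs_k = 2**(k + 1)*(-2*k - 3). ✓
Telescoping: Σ = s_(11) − s_(2) = -86016 − (-24) = -85992.

Σ = -85992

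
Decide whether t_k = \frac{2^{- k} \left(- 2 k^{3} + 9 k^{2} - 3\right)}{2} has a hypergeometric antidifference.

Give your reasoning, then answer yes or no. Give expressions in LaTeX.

Yes. s_k = 2^{- k} \left(2 k^{3} - 3 k^{2} + 2\right).

t_(k+1)/t_k = (2*(k + 1)**3 - 9*(k + 1)**2 + 3)/(2*(2*k**3 - 9*k**2 + 3)).
Gosper form: A/B · C(k+1)/C(k) with A=1/2, B=1, C=k**3 - 9*k**2/2 + 3/2.
Set up (1/2)·f(k+1) − (1)·f(k) − (k**3 - 9*k**2/2 + 3/2) = 0.
From deg A=0, deg B=0, deg C=3: d=3.
Solving with deg f ≤ 3: f(k) = -2*k**3 + 3*k**2 - 2.
Certificate R = B(k−1)f/C = -2*(2*k**3 - 3*k**2 + 2)/(2*k**3 - 9*k**2 + 3) gives s_k = (2*k**3 - 3*k**2 + 2)/2**k.
Verify: (-2*k**3 + 9*k**2 - 3)/(2*2**k) matches t_k.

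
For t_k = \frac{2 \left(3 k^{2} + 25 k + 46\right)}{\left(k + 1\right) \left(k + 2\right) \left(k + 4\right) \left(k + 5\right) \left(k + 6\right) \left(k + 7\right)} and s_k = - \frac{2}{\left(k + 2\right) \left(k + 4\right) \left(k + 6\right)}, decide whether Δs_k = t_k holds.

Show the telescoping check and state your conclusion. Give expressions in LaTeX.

Invalid: residual \frac{2 \left(- 4 k^{2} - 37 k - 81\right)}{k^{7} + 28 k^{6} + 322 k^{5} + 1960 k^{4} + 6769 k^{3} + 13132 k^{2} + 13068 k + 5040} ≠ 0.

s_(k+1) = -2/((k + 3)*(k + 5)*(k + 7))
s_(k+1) − s_k = 6*(k**2 + 9*k + 19)/(k**6 + 27*k**5 + 295*k**4 + 1665*k**3 + 5104*k**2 + 8028*k + 5040)
(s_(k+1) − s_k) − t_k = 2*(-4*k**2 - 37*k - 81)/(k**7 + 28*k**6 + 322*k**5 + 1960*k**4 + 6769*k**3 + 13132*k**2 + 13068*k + 5040)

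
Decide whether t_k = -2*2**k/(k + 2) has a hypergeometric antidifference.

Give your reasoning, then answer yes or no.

No; the degree bound rules out any f.

Step 1: r(k) = 2*(k + 2)/(k + 3).
Take A(k)=2*k + 4, B(k)=k + 3, C(k)=1.
Solve (2*k + 4)·f(k+1) − (k + 2)·f(k) = 1.
From deg A=1, deg B=1, deg C=0: d=-1.
Bound -1 < 0, so the key equation has no polynomial solution.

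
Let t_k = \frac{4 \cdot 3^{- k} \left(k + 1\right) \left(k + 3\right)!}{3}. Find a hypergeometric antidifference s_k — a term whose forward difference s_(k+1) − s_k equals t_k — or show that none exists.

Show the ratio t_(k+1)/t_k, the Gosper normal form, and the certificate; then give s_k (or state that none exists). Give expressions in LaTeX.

s_k = 4 \cdot 3^{- k} \left(k + 3\right)!

r(k) = (k + 2)*(k + 4)/(3*(k + 1)) after simplifying.
So A=k/3 + 4/3 and B=1, with C=k + 1.
f must satisfy (k/3 + 4/3)·f(k+1) − (1)·f(k) = k + 1.
deg f ≤ 0 (via 1,0,1).
Solve for f: f(k) = 3 (degree 0 ≤ 0).
So s_k = (B(k−1)f/C)·t_k = (3/(k + 1))·t_k = 4*factorial(k + 3)/3**k.
Check: Δs_k = 4*(k + 1)*factorial(k + 3)/(3*3**k). ✓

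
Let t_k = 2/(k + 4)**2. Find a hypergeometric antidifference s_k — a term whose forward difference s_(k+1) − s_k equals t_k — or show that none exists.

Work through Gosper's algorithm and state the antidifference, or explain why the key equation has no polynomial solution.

not Gosper-summable; s_k does not exist

The ratio is (k + 4)**2/(k + 5)**2.
Factor: A=k**2 + 8*k + 16; B=k**2 + 10*k + 25; C=1.
Need (k**2 + 8*k + 16)·f(k+1) − (k**2 + 8*k + 16)·f(k) = 1.
deg f ≤ 0 (via 2,2,0).
Generic f = c0 gives residual -1; -1 = 0 cannot hold, so t_k is not Gosper-summable.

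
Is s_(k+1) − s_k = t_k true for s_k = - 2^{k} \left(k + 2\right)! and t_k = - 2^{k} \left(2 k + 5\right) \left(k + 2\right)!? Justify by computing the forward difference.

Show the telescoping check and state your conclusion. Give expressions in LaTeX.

s_(k+1) = -2**(k + 1)*factorial(k + 3)
s_(k+1) − s_k = -2**k*(2*k + 5)*factorial(k + 2)
(s_(k+1) − s_k) − t_k = 0

valid; difference matches t_k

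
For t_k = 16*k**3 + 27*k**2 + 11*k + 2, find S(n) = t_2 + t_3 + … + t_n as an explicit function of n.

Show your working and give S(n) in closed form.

Ratio r(k) = (16*k**3 + 75*k**2 + 113*k + 56)/(16*k**3 + 27*k**2 + 11*k + 2).
So A=1 and B=1, with C=k**3 + 27*k**2/16 + 11*k/16 + 1/8.
f must satisfy (1)·f(k+1) − (1)·f(k) = k**3 + 27*k**2/16 + 11*k/16 + 1/8.
Bound: deg f ≤ 4.
Match coefficients ⇒ f(k) = k*(4*k**3 + k**2 - 4*k + 1)/16.
Certificate R = B(k−1)f/C = k*(4*k**3 + k**2 - 4*k + 1)/(16*k**3 + 27*k**2 + 11*k + 2) gives s_k = k*(4*k**3 + k**2 - 4*k + 1).
Δs = 16*k**3 + 27*k**2 + 11*k + 2, as required.
Evaluate: s_(n+1) = 4*n**4 + 17*n**3 + 23*n**2 + 12*n + 2; subtract s_(2) = 58 ⇒ S(n) = 4*n**4 + 17*n**3 + 23*n**2 + 12*n - 56.

S(n) = 4*n**4 + 17*n**3 + 23*n**2 + 12*n - 56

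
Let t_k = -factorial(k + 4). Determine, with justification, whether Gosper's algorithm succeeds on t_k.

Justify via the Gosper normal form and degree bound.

No — key equation has no polynomial f.

t_(k+1)/t_k = k + 5.
So A=k + 5 and B=1, with C=1.
Set up (k + 5)·f(k+1) − (1)·f(k) − (1) = 0.
deg f ≤ -1 (via 1,0,0).
d = -1 < 0 ⇒ no nonzero polynomial f; not summable.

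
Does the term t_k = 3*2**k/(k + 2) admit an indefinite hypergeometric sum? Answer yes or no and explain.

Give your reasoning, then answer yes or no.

No — key equation has no polynomial f.

r(k) = 2*(k + 2)/(k + 3) after simplifying.
So A=2*k + 4 and B=k + 3, with C=1.
Need (2*k + 4)·f(k+1) − (k + 2)·f(k) = 1.
d = -1 from the (1,1,0) case.
Negative degree bound (-1): no f exists, t_k not Gosper-summable.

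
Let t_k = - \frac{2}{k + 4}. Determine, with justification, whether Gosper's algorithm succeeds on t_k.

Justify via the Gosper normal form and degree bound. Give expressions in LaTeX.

No. Not Gosper-summable.

Compute t_(k+1)/t_k: get (k + 4)/(k + 5).
A = k + 4, B = k + 5, C = 1.
Set up (k + 4)·f(k+1) − (k + 4)·f(k) − (1) = 0.
From deg A=1, deg B=1, deg C=0: d=0.
f = c0 ⇒ A·f(k+1) − B(k−1)·f(k) − C = -1. The system {-1 = 0} is inconsistent; no antidifference.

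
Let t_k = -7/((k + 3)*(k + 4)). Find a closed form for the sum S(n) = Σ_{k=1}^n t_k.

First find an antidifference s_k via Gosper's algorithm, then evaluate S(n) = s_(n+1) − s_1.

Step 1: r(k) = (k + 3)/(k + 5).
So A=k + 3 and B=k + 5, with C=1.
Key eq: (k + 3)·f(k+1) = (k + 4)·f(k) + (1).
From deg A=1, deg B=1, deg C=0: d=1.
Solve for f: f(k) = k/3 (degree 1 ≤ 1).
Certificate R = B(k−1)f/C = k*(k + 4)/3 gives s_k = -7*k/(3*k + 9).
Δs = -7/(k**2 + 7*k + 12), as required.
Telescope: S(n) = s_(n+1) − s_(1) = 7*(-n - 1)/(3*(n + 4)) − (-7/12) = -7*n/(4*n + 16).

S(n) = -7*n/(4*n + 16)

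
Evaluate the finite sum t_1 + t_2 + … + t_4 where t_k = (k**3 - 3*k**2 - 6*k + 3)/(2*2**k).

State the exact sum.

Σ = -127/32

Ratio r(k) = (k**3 - 9*k - 5)/(2*(k**3 - 3*k**2 - 6*k + 3)).
Factor: A=1/2; B=1; C=k**3 - 3*k**2 - 6*k + 3.
Need (1/2)·f(k+1) − (1)·f(k) = k**3 - 3*k**2 - 6*k + 3.
From deg A=0, deg B=0, deg C=3: d=3.
Match coefficients ⇒ f(k) = -2*(k**3 - 3*k + 1).
Then R = B(k−1)f/C = -2*(k**3 - 3*k + 1)/(k**3 - 3*k**2 - 6*k + 3), so s_k = R(k)·t_k = (-k**3 + 3*k - 1)/2**k.
s_(k+1) − s_k = (k**3 - 3*k**2 - 6*k + 3)/(2*2**k) = t_k.
Sum = s_(5) − s_(1); s_(5) = -111/32, s_(1) = 1/2 ⇒ -127/32.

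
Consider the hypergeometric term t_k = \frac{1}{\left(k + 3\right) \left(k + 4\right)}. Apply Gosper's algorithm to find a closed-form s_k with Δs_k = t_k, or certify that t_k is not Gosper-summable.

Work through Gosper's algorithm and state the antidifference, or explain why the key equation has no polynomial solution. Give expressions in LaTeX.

s_k = \frac{k}{3 \left(k + 3\right)}

r(k) = (k + 3)/(k + 5) after simplifying.
Gosper form: A/B · C(k+1)/C(k) with A=k + 3, B=k + 5, C=1.
f must satisfy (k + 3)·f(k+1) − (k + 4)·f(k) = 1.
Degrees (1,1,0) ⇒ d ≤ 1.
Solving with deg f ≤ 1: f(k) = k/3.
So s_k = (B(k−1)f/C)·t_k = (k*(k + 4)/3)·t_k = k/(3*(k + 3)).
Verify: 1/(k**2 + 7*k + 12) matches t_k.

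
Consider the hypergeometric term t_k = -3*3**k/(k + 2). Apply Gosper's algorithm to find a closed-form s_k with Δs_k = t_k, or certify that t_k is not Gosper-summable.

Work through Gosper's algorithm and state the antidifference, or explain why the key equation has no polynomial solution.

none (Gosper's algorithm certifies no s_k)

Compute t_(k+1)/t_k: get 3*(k + 2)/(k + 3).
Gosper form: A/B · C(k+1)/C(k) with A=3*k + 6, B=k + 3, C=1.
f must satisfy (3*k + 6)·f(k+1) − (k + 2)·f(k) = 1.
Degrees (1,1,0) ⇒ d ≤ -1.
deg f ≤ -1 is impossible — no certificate.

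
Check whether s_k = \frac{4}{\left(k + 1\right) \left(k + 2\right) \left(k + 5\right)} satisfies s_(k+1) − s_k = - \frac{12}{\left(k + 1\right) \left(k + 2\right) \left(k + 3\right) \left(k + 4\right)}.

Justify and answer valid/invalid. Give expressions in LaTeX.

s_(k+1) = 4/((k + 2)*(k + 3)*(k + 6))
s_(k+1) − s_k = 4*(-3*k - 13)/(k**5 + 17*k**4 + 107*k**3 + 307*k**2 + 396*k + 180)
(s_(k+1) − s_k) − t_k = 8*(4*k + 19)/(k**6 + 21*k**5 + 175*k**4 + 735*k**3 + 1624*k**2 + 1764*k + 720)

Invalid: residual \frac{8 \left(4 k + 19\right)}{k^{6} + 21 k^{5} + 175 k^{4} + 735 k^{3} + 1624 k^{2} + 1764 k + 720} ≠ 0.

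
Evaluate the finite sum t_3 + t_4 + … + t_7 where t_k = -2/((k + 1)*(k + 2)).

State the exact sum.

Ratio r(k) = (k + 1)/(k + 3).
Gosper form: A/B · C(k+1)/C(k) with A=k + 1, B=k + 3, C=1.
Solve (k + 1)·f(k+1) − (k + 2)·f(k) = 1.
deg f ≤ 1 (via 1,1,0).
A polynomial solution: f(k) = k.
Get s_k = R·t_k = -2*k/(k + 1) with R(k) = B(k−1)f(k)/C(k) = k*(k + 2).
s_(k+1) − s_k = -2/(k**2 + 3*k + 2) = t_k.
Σ_(k=3)^(7) t_k = s_(8) − s_(3) = -16/9 − (-3/2) = -5/18.

Σ = -5/18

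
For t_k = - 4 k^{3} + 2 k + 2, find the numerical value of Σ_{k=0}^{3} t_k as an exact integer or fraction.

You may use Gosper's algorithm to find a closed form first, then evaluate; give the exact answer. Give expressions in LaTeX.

Step 1: r(k) = (k - 2*(k + 1)**3 + 2)/(-2*k**3 + k + 1).
Factor: A=1; B=1; C=k**3 - k/2 - 1/2.
Key eq: (1)·f(k+1) = (1)·f(k) + (k**3 - k/2 - 1/2).
d = 4 from the (0,0,3) case.
Solve for f: f(k) = k*(k**3 - 2*k**2 - 1)/4 (degree 4 ≤ 4).
R(k) = B(k−1)·f(k)/C(k) = k*(k**3 - 2*k**2 - 1)/(2*(k - 1)*(2*k**2 + 2*k + 1)); s_k = R·t_k = -k**4 + 2*k**3 + k.
Check: Δs_k = -4*k**3 + 2*k + 2. ✓
Sum = s_(4) − s_(0); s_(4) = -124, s_(0) = 0 ⇒ -124.

Σ = -124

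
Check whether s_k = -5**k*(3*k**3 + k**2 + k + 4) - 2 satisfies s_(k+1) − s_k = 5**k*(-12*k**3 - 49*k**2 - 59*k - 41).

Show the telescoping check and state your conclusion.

s_(k+1) = -5*5**k*(k + 3*(k + 1)**3 + (k + 1)**2 + 5) - 2
s_(k+1) − s_k = 5**k*(-12*k**3 - 49*k**2 - 59*k - 41)
(s_(k+1) − s_k) − t_k = 0

valid (s_(k+1) − s_k reduces to t_k)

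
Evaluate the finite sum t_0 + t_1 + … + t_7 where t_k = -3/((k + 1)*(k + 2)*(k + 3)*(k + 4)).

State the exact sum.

Compute t_(k+1)/t_k: get (k + 1)/(k + 5).
Factor: A=k + 1; B=k + 5; C=1.
Set up (k + 1)·f(k+1) − (k + 4)·f(k) − (1) = 0.
Degrees (1,1,0) ⇒ d ≤ 3.
Solving with deg f ≤ 3: f(k) = k*(k**2 + 6*k + 11)/18.
R(k) = B(k−1)·f(k)/C(k) = k*(k + 4)*(k**2 + 6*k + 11)/18; s_k = R·t_k = k*(-k**2 - 6*k - 11)/(6*(k + 1)*(k + 2)*(k + 3)).
Δs = -3/(k**4 + 10*k**3 + 35*k**2 + 50*k + 24), as required.
Telescoping: Σ = s_(8) − s_(0) = -82/495 − (0) = -82/495.

Σ = -82/495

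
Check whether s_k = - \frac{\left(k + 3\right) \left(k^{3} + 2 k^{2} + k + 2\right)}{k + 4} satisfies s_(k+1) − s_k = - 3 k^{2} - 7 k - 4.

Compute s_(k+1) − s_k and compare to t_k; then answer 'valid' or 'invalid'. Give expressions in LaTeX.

Invalid: residual \frac{2 k^{3} + 17 k^{2} + 31 k + 14}{k^{2} + 9 k + 20} ≠ 0.

s_(k+1) = -(k + 4)*(k + (k + 1)**3 + 2*(k + 1)**2 + 3)/(k + 5)
s_(k+1) − s_k = (-3*k**4 - 32*k**3 - 110*k**2 - 145*k - 66)/(k**2 + 9*k + 20)
(s_(k+1) − s_k) − t_k = (2*k**3 + 17*k**2 + 31*k + 14)/(k**2 + 9*k + 20)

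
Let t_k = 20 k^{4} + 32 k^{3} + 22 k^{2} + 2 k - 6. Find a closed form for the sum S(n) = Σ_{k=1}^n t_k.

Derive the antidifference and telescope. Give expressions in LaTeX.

Step 1: r(k) = (10*k**4 + 56*k**3 + 119*k**2 + 111*k + 35)/(10*k**4 + 16*k**3 + 11*k**2 + k - 3).
Normal form (A,B,C) = (1, 1, k**4 + 8*k**3/5 + 11*k**2/10 + k/10 - 3/10).
Key eq: (1)·f(k+1) = (1)·f(k) + (k**4 + 8*k**3/5 + 11*k**2/10 + k/10 - 3/10).
Degrees (0,0,4) ⇒ d ≤ 5.
Solve for f: f(k) = k*(2*k**4 - k**3 - k**2 - k - 2)/10 (degree 5 ≤ 5).
So s_k = (B(k−1)f/C)·t_k = (k*(2*k**4 - k**3 - k**2 - k - 2)/(10*k**4 + 16*k**3 + 11*k**2 + k - 3))·t_k = 2*k*(2*k**4 - k**3 - k**2 - k - 2).
Verify: 20*k**4 + 32*k**3 + 22*k**2 + 2*k - 6 matches t_k.
Evaluate: s_(n+1) = 4*n**5 + 18*n**4 + 30*n**3 + 20*n**2 - 2*n - 6; subtract s_(1) = -6 ⇒ S(n) = 2*n*(2*n**4 + 9*n**3 + 15*n**2 + 10*n - 1).

S(n) = 2 n \left(2 n^{4} + 9 n^{3} + 15 n^{2} + 10 n - 1\right)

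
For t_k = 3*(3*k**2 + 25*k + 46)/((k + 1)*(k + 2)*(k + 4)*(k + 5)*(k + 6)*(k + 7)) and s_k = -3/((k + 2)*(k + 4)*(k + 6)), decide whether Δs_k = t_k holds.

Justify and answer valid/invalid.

s_(k+1) = -3/((k + 3)*(k + 5)*(k + 7))
s_(k+1) − s_k = 9*(k**2 + 9*k + 19)/(k**6 + 27*k**5 + 295*k**4 + 1665*k**3 + 5104*k**2 + 8028*k + 5040)
(s_(k+1) − s_k) − t_k = 3*(-4*k**2 - 37*k - 81)/(k**7 + 28*k**6 + 322*k**5 + 1960*k**4 + 6769*k**3 + 13132*k**2 + 13068*k + 5040)

Invalid: residual 3*(-4*k**2 - 37*k - 81)/(k**7 + 28*k**6 + 322*k**5 + 1960*k**4 + 6769*k**3 + 13132*k**2 + 13068*k + 5040) ≠ 0.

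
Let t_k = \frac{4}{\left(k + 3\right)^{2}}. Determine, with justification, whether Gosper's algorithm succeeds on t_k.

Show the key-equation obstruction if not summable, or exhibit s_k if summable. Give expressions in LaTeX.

The ratio is (k + 3)**2/(k + 4)**2.
Factor: A=k**2 + 6*k + 9; B=k**2 + 8*k + 16; C=1.
Key eq: (k**2 + 6*k + 9)·f(k+1) = (k**2 + 6*k + 9)·f(k) + (1).
deg f ≤ 0 (via 2,2,0).
Generic f = c0 gives residual -1; -1 = 0 cannot hold, so t_k is not Gosper-summable.

No — the linear system for f has no solution.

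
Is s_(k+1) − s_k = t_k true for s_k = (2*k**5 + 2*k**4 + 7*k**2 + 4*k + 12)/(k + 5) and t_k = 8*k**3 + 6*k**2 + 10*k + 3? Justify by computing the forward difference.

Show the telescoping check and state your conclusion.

Invalid: residual 9*(-2*k**4 - 16*k**3 - 12*k**2 - 18*k - 3)/(k**2 + 11*k + 30) ≠ 0.

s_(k+1) = (4*k + 2*(k + 1)**5 + 2*(k + 1)**4 + 7*(k + 1)**2 + 16)/(k + 6)
s_(k+1) − s_k = (8*k**5 + 76*k**4 + 172*k**3 + 185*k**2 + 171*k + 63)/(k**2 + 11*k + 30)
(s_(k+1) − s_k) − t_k = 9*(-2*k**4 - 16*k**3 - 12*k**2 - 18*k - 3)/(k**2 + 11*k + 30)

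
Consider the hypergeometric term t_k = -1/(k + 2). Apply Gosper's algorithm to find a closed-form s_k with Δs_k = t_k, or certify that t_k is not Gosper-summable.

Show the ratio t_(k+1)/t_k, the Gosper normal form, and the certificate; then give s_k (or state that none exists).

none — t_k is not Gosper-summable

Compute t_(k+1)/t_k: get (k + 2)/(k + 3).
A = k + 2, B = k + 3, C = 1.
Solve (k + 2)·f(k+1) − (k + 2)·f(k) = 1.
From deg A=1, deg B=1, deg C=0: d=0.
Generic f = c0 gives residual -1; -1 = 0 cannot hold, so t_k is not Gosper-summable.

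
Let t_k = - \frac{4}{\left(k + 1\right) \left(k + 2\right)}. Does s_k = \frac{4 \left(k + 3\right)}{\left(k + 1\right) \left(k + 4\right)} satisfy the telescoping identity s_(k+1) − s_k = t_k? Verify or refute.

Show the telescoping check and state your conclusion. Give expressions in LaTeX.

s_(k+1) = 4*(k + 4)/((k + 2)*(k + 5))
s_(k+1) − s_k = 4*(-k**2 - 7*k - 14)/(k**4 + 12*k**3 + 49*k**2 + 78*k + 40)
(s_(k+1) − s_k) − t_k = 8*(k + 3)/(k**4 + 12*k**3 + 49*k**2 + 78*k + 40)

Invalid: residual \frac{8 \left(k + 3\right)}{k^{4} + 12 k^{3} + 49 k^{2} + 78 k + 40} ≠ 0.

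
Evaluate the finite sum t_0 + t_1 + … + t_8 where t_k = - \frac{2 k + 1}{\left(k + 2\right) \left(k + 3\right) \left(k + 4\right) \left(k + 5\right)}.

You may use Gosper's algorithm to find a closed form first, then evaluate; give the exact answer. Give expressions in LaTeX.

t_(k+1)/t_k = (k + 2)*(2*k + 3)/((k + 6)*(2*k + 1)).
Normal form (A,B,C) = (k + 2, k + 6, k + 1/2).
Key eq: (k + 2)·f(k+1) = (k + 5)·f(k) + (k + 1/2).
deg f ≤ 3 (via 1,1,1).
Solving with deg f ≤ 3: f(k) = k*(k**2 + 9*k + 2)/48.
So s_k = (B(k−1)f/C)·t_k = (k*(k + 5)*(k**2 + 9*k + 2)/(24*(2*k + 1)))·t_k = k*(-k**2 - 9*k - 2)/(24*(k + 2)*(k + 3)*(k + 4)).
Δs = (-2*k - 1)/(k**4 + 14*k**3 + 71*k**2 + 154*k + 120), as required.
Sum = s_(9) − s_(0); s_(9) = -41/1144, s_(0) = 0 ⇒ -41/1144.

Σ = -41/1144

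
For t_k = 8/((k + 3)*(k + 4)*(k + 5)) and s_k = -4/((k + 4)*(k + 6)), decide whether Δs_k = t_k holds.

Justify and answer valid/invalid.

Invalid: residual 12*(-3*k - 17)/(k**5 + 25*k**4 + 245*k**3 + 1175*k**2 + 2754*k + 2520) ≠ 0.

s_(k+1) = -4/((k + 5)*(k + 7))
s_(k+1) − s_k = 4*(2*k + 11)/(k**4 + 22*k**3 + 179*k**2 + 638*k + 840)
(s_(k+1) − s_k) − t_k = 12*(-3*k - 17)/(k**5 + 25*k**4 + 245*k**3 + 1175*k**2 + 2754*k + 2520)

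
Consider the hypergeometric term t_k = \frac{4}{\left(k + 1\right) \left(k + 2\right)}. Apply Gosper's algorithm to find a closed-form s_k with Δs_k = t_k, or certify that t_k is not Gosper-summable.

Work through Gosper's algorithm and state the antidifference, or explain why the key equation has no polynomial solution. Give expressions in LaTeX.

s_k = \frac{4 k}{k + 1}

t_(k+1)/t_k = (k + 1)/(k + 3).
Factor: A=k + 1; B=k + 3; C=1.
Set up (k + 1)·f(k+1) − (k + 2)·f(k) − (1) = 0.
d = 1 from the (1,1,0) case.
Coefficient equations give f(k) = k.
Certificate R = B(k−1)f/C = k*(k + 2) gives s_k = 4*k/(k + 1).
Δs = 4/(k**2 + 3*k + 2), as required.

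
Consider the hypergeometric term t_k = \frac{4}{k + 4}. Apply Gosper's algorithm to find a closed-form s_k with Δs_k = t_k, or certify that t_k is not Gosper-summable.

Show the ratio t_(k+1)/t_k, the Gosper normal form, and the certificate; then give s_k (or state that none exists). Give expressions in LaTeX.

not Gosper-summable; s_k does not exist

t_(k+1)/t_k = (k + 4)/(k + 5).
Factor: A=k + 4; B=k + 5; C=1.
f must satisfy (k + 4)·f(k+1) − (k + 4)·f(k) = 1.
From deg A=1, deg B=1, deg C=0: d=0.
Write f(k) = c0. Then LHS − RHS = -1, requiring -1 = 0: contradictory. No certificate.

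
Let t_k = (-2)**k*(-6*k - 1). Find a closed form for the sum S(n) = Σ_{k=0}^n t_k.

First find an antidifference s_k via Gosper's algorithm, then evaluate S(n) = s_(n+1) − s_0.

S(n) = (-2)**(n + 1) - (-2)**(n + 2)*n + 1

The ratio is 2*(-6*k - 7)/(6*k + 1).
Factor: A=-2; B=1; C=k + 1/6.
f must satisfy (-2)·f(k+1) − (1)·f(k) = k + 1/6.
Bound: deg f ≤ 1.
Solve for f: f(k) = -(2*k - 1)/6 (degree 1 ≤ 1).
So s_k = (B(k−1)f/C)·t_k = (-(2*k - 1)/(6*k + 1))·t_k = (-2)**k*(2*k - 1).
Check: Δs_k = (-2)**k*(-6*k - 1). ✓
Evaluate: s_(n+1) = (-2)**(n + 1)*(2*n + 1); subtract s_(0) = -1 ⇒ S(n) = (-2)**(n + 1) - (-2)**(n + 2)*n + 1.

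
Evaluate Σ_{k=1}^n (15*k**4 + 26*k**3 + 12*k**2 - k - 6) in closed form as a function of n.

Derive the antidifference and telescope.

t_(k+1)/t_k = (15*k**4 + 86*k**3 + 180*k**2 + 161*k + 46)/(15*k**4 + 26*k**3 + 12*k**2 - k - 6).
So A=1 and B=1, with C=k**4 + 26*k**3/15 + 4*k**2/5 - k/15 - 2/5.
Solve (1)·f(k+1) − (1)·f(k) = k**4 + 26*k**3/15 + 4*k**2/5 - k/15 - 2/5.
Bound: deg f ≤ 5.
Match coefficients ⇒ f(k) = k*(3*k**4 - k**3 - 4*k**2 - 4)/15.
Get s_k = R·t_k = k*(3*k**4 - k**3 - 4*k**2 - 4) with R(k) = B(k−1)f(k)/C(k) = k*(3*k**4 - k**3 - 4*k**2 - 4)/(15*k**4 + 26*k**3 + 12*k**2 - k - 6).
Verify: 15*k**4 + 26*k**3 + 12*k**2 - k - 6 matches t_k.
Σ_(k=1)^n t_k = s_(n+1) − s_(1) = (3*n**5 + 14*n**4 + 22*n**3 + 12*n**2 - 5*n - 6) − (-6), i.e. n*(3*n**4 + 14*n**3 + 22*n**2 + 12*n - 5).

S(n) = n*(3*n**4 + 14*n**3 + 22*n**2 + 12*n - 5)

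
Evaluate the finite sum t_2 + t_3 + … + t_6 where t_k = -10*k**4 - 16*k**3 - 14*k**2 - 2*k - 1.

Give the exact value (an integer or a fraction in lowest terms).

t_(k+1)/t_k = (10*k**4 + 56*k**3 + 122*k**2 + 118*k + 43)/(10*k**4 + 16*k**3 + 14*k**2 + 2*k + 1).
Normal form (A,B,C) = (1, 1, k**4 + 8*k**3/5 + 7*k**2/5 + k/5 + 1/10).
Solve (1)·f(k+1) − (1)·f(k) = k**4 + 8*k**3/5 + 7*k**2/5 + k/5 + 1/10.
From deg A=0, deg B=0, deg C=4: d=5.
Solving with deg f ≤ 5: f(k) = k*(2*k**4 - k**3 - 2*k + 2)/10.
Then R = B(k−1)f/C = k*(2*k**4 - k**3 - 2*k + 2)/(10*k**4 + 16*k**3 + 14*k**2 + 2*k + 1), so s_k = R(k)·t_k = k*(-2*k**4 + k**3 + 2*k - 2).
Δs = -10*k**4 - 16*k**3 - 14*k**2 - 2*k - 1, as required.
Evaluate s at k=7 and k=2: -31129 and -44; difference -31085.

Σ = -31085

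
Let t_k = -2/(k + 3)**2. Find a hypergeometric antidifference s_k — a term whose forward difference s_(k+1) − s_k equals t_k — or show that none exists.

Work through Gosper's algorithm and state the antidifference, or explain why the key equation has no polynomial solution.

t_(k+1)/t_k = (k + 3)**2/(k + 4)**2.
So A=k**2 + 6*k + 9 and B=k**2 + 8*k + 16, with C=1.
Key eq: (k**2 + 6*k + 9)·f(k+1) = (k**2 + 6*k + 9)·f(k) + (1).
Degrees (2,2,0) ⇒ d ≤ 0.
Write f(k) = c0. Then LHS − RHS = -1, requiring -1 = 0: contradictory. No certificate.

none — t_k is not Gosper-summable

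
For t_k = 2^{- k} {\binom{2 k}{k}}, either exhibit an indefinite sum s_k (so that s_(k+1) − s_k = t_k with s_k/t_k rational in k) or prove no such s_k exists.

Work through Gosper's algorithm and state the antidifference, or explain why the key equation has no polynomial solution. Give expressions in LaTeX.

r(k) = (2*k + 1)/(k + 1) after simplifying.
A = 2*k + 1, B = k + 1, C = 1.
Key eq: (2*k + 1)·f(k+1) = (k)·f(k) + (1).
Degrees (1,1,0) ⇒ d ≤ -1.
Negative degree bound (-1): no f exists, t_k not Gosper-summable.

no hypergeometric antidifference exists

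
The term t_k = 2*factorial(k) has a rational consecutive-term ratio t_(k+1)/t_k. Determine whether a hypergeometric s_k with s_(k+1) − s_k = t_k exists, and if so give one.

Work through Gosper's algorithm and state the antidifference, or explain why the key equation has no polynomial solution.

Ratio r(k) = k + 1.
A = k + 1, B = 1, C = 1.
f must satisfy (k + 1)·f(k+1) − (1)·f(k) = 1.
deg f ≤ -1 (via 1,0,0).
Negative degree bound (-1): no f exists, t_k not Gosper-summable.

no hypergeometric antidifference exists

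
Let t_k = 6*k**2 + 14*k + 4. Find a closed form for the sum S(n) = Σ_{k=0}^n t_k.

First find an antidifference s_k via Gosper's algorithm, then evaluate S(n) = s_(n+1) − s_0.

S(n) = 2*n**3 + 10*n**2 + 12*n + 4

t_(k+1)/t_k = (3*k**2 + 13*k + 12)/(3*k**2 + 7*k + 2).
So A=1 and B=1, with C=k**2 + 7*k/3 + 2/3.
Key eq: (1)·f(k+1) = (1)·f(k) + (k**2 + 7*k/3 + 2/3).
Degrees (0,0,2) ⇒ d ≤ 3.
Solving with deg f ≤ 3: f(k) = k*(k**2 + 2*k - 1)/3.
Get s_k = R·t_k = 2*k*(k**2 + 2*k - 1) with R(k) = B(k−1)f(k)/C(k) = k*(k**2 + 2*k - 1)/((k + 2)*(3*k + 1)).
Δs = 6*k**2 + 14*k + 4, as required.
s_(n+1) = 2*n**3 + 10*n**2 + 12*n + 4 and s_(0) = 0, so S(n) = 2*n**3 + 10*n**2 + 12*n + 4.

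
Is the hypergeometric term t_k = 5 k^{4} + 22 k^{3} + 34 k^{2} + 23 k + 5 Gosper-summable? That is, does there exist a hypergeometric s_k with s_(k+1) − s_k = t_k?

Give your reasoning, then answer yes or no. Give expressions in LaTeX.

Yes. s_k = k^{5} + 3 k^{4} + 2 k^{3} - k.

Ratio r(k) = (5*k**4 + 42*k**3 + 130*k**2 + 177*k + 89)/(5*k**4 + 22*k**3 + 34*k**2 + 23*k + 5).
Gosper form: A/B · C(k+1)/C(k) with A=1, B=1, C=k**4 + 22*k**3/5 + 34*k**2/5 + 23*k/5 + 1.
Solve (1)·f(k+1) − (1)·f(k) = k**4 + 22*k**3/5 + 34*k**2/5 + 23*k/5 + 1.
Degrees (0,0,4) ⇒ d ≤ 5.
Match coefficients ⇒ f(k) = k*(k**4 + 3*k**3 + 2*k**2 - 1)/5.
R(k) = B(k−1)·f(k)/C(k) = k*(k**4 + 3*k**3 + 2*k**2 - 1)/(5*k**4 + 22*k**3 + 34*k**2 + 23*k + 5); s_k = R·t_k = k**5 + 3*k**4 + 2*k**3 - k.
Δs = 5*k**4 + 22*k**3 + 34*k**2 + 23*k + 5, as required.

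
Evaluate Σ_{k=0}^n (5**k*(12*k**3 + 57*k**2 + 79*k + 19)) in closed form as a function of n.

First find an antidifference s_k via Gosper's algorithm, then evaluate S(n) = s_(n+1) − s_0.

S(n) = 15*5**n*n**3 + 60*5**n*n**2 + 80*5**n*n + 15*5**n + 4

The ratio is 5*(12*k**3 + 93*k**2 + 229*k + 167)/(12*k**3 + 57*k**2 + 79*k + 19).
A = 5, B = 1, C = k**3 + 19*k**2/4 + 79*k/12 + 19/12.
f must satisfy (5)·f(k+1) − (1)·f(k) = k**3 + 19*k**2/4 + 79*k/12 + 19/12.
d = 3 from the (0,0,3) case.
Solving with deg f ≤ 3: f(k) = (3*k**3 + 3*k**2 + k - 4)/12.
R(k) = B(k−1)·f(k)/C(k) = (3*k**3 + 3*k**2 + k - 4)/(12*k**3 + 57*k**2 + 79*k + 19); s_k = R·t_k = 5**k*(3*k**3 + 3*k**2 + k - 4).
Check: Δs_k = 5**k*(12*k**3 + 57*k**2 + 79*k + 19). ✓
Telescope: S(n) = s_(n+1) − s_(0) = 5**(n + 1)*(3*n**3 + 12*n**2 + 16*n + 3) − (-4) = 15*5**n*n**3 + 60*5**n*n**2 + 80*5**n*n + 15*5**n + 4.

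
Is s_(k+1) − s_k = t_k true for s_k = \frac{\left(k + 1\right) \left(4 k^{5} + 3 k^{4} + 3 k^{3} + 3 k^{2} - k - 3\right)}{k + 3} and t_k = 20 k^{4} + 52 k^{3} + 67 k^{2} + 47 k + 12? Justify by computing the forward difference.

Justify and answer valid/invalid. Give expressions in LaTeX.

s_(k+1) = (4*k**6 + 31*k**5 + 101*k**4 + 180*k**3 + 186*k**2 + 101*k + 18)/(k + 4)
s_(k+1) − s_k = (20*k**6 + 160*k**5 + 453*k**4 + 700*k**3 + 655*k**2 + 340*k + 66)/(k**2 + 7*k + 12)
(s_(k+1) − s_k) − t_k = 2*(-16*k**5 - 109*k**4 - 220*k**3 - 245*k**2 - 154*k - 39)/(k**2 + 7*k + 12)

Invalid: residual \frac{2 \left(- 16 k^{5} - 109 k^{4} - 220 k^{3} - 245 k^{2} - 154 k - 39\right)}{k^{2} + 7 k + 12} ≠ 0.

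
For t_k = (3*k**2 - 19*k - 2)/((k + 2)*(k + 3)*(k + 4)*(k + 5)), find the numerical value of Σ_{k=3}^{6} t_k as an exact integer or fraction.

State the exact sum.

Compute t_(k+1)/t_k: get (k + 2)*(19*k - 3*(k + 1)**2 + 21)/((k + 6)*(-3*k**2 + 19*k + 2)).
Gosper form: A/B · C(k+1)/C(k) with A=k + 2, B=k + 6, C=k**2 - 19*k/3 - 2/3.
Solve (k + 2)·f(k+1) − (k + 5)·f(k) = k**2 - 19*k/3 - 2/3.
Bound: deg f ≤ 3.
Coefficient equations give f(k) = -k*(3*k - 2)/3.
R(k) = B(k−1)·f(k)/C(k) = -k*(k + 5)*(3*k - 2)/(3*k**2 - 19*k - 2); s_k = R·t_k = k*(2 - 3*k)/((k + 2)*(k + 3)*(k + 4)).
Verify: (3*k**2 - 19*k - 2)/(k**4 + 14*k**3 + 71*k**2 + 154*k + 120) matches t_k.
Evaluate s at k=7 and k=3: -133/990 and -1/10; difference -17/495.

Σ = -17/495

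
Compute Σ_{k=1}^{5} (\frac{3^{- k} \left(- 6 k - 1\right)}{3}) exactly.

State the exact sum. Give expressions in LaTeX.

Σ = -1195/729

The ratio is (6*k + 7)/(3*(6*k + 1)).
A = 1/3, B = 1, C = k + 1/6.
Key eq: (1/3)·f(k+1) = (1)·f(k) + (k + 1/6).
Degrees (0,0,1) ⇒ d ≤ 1.
Match coefficients ⇒ f(k) = -(3*k + 2)/2.
So s_k = (B(k−1)f/C)·t_k = (-3*(3*k + 2)/(6*k + 1))·t_k = (3*k + 2)/3**k.
Check: Δs_k = (-6*k - 1)/(3*3**k). ✓
Telescoping: Σ = s_(6) − s_(1) = 20/729 − (5/3) = -1195/729.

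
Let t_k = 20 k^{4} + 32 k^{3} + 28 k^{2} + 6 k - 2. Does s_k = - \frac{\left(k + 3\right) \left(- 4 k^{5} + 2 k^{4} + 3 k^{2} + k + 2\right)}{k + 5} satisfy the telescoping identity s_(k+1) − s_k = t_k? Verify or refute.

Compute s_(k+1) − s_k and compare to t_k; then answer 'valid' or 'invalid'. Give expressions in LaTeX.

Invalid: residual \frac{2 \left(- 16 k^{5} - 134 k^{4} - 188 k^{3} - 149 k^{2} - 29 k + 8\right)}{k^{2} + 11 k + 30} ≠ 0.

s_(k+1) = -(k + 4)*(k - 4*(k + 1)**5 + 2*(k + 1)**4 + 3*(k + 1)**2 + 3)/(k + 6)
s_(k+1) − s_k = 2*(10*k**6 + 110*k**5 + 356*k**4 + 449*k**3 + 303*k**2 + 50*k - 22)/(k**2 + 11*k + 30)
(s_(k+1) − s_k) − t_k = 2*(-16*k**5 - 134*k**4 - 188*k**3 - 149*k**2 - 29*k + 8)/(k**2 + 11*k + 30)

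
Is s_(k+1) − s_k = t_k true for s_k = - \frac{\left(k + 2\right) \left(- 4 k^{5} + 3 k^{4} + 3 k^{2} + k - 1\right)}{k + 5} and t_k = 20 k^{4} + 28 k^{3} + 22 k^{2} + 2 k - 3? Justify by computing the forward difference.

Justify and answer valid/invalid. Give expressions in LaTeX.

Invalid: residual \frac{3 \left(- 16 k^{5} - 131 k^{4} - 162 k^{3} - 115 k^{2} - 8 k + 16\right)}{k^{2} + 11 k + 30} ≠ 0.

s_(k+1) = -(k + 3)*(k - 4*(k + 1)**5 + 3*(k + 1)**4 + 3*(k + 1)**2)/(k + 6)
s_(k+1) − s_k = (20*k**6 + 200*k**5 + 537*k**4 + 598*k**3 + 334*k**2 + 3*k - 42)/(k**2 + 11*k + 30)
(s_(k+1) − s_k) − t_k = 3*(-16*k**5 - 131*k**4 - 162*k**3 - 115*k**2 - 8*k + 16)/(k**2 + 11*k + 30)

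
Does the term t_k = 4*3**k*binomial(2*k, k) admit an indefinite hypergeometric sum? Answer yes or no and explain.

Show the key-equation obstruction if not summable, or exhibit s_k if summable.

No — key equation has no polynomial f.

The ratio is 6*(2*k + 1)/(k + 1).
A = 12*k + 6, B = k + 1, C = 1.
Set up (12*k + 6)·f(k+1) − (k)·f(k) − (1) = 0.
d = -1 from the (1,1,0) case.
Bound -1 < 0, so the key equation has no polynomial solution.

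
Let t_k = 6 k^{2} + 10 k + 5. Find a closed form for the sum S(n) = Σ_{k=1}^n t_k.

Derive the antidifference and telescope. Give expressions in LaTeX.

S(n) = n \left(2 n^{2} + 8 n + 11\right)

r(k) = (6*k**2 + 22*k + 21)/(6*k**2 + 10*k + 5) after simplifying.
Normal form (A,B,C) = (1, 1, k**2 + 5*k/3 + 5/6).
Need (1)·f(k+1) − (1)·f(k) = k**2 + 5*k/3 + 5/6.
d = 3 from the (0,0,2) case.
A polynomial solution: f(k) = k*(2*k**2 + 2*k + 1)/6.
Certificate R = B(k−1)f/C = k*(2*k**2 + 2*k + 1)/(6*k**2 + 10*k + 5) gives s_k = k*(2*k**2 + 2*k + 1).
Verify: 6*k**2 + 10*k + 5 matches t_k.
Telescope: S(n) = s_(n+1) − s_(1) = 2*n**3 + 8*n**2 + 11*n + 5 − (5) = n*(2*n**2 + 8*n + 11).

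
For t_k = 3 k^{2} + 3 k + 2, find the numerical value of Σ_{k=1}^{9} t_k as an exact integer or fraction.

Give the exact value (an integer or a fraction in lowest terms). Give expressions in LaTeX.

Σ = 1008

r(k) = (3*k**2 + 9*k + 8)/(3*k**2 + 3*k + 2) after simplifying.
Factor: A=1; B=1; C=k**2 + k + 2/3.
Key eq: (1)·f(k+1) = (1)·f(k) + (k**2 + k + 2/3).
From deg A=0, deg B=0, deg C=2: d=3.
Solving with deg f ≤ 3: f(k) = k*(k**2 + 1)/3.
Then R = B(k−1)f/C = k*(k**2 + 1)/(3*k**2 + 3*k + 2), so s_k = R(k)·t_k = k**3 + k.
Δs = -k**3 + (k + 1)**3 + 1, as required.
Evaluate s at k=10 and k=1: 1010 and 2; difference 1008.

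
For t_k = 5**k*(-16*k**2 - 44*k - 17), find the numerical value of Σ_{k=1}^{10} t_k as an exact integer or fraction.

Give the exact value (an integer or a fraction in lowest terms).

Σ = -24072265610

Compute t_(k+1)/t_k: get 5*(16*k**2 + 76*k + 77)/(16*k**2 + 44*k + 17).
Gosper form: A/B · C(k+1)/C(k) with A=5, B=1, C=k**2 + 11*k/4 + 17/16.
Solve (5)·f(k+1) − (1)·f(k) = k**2 + 11*k/4 + 17/16.
From deg A=0, deg B=0, deg C=2: d=2.
Coefficient equations give f(k) = (4*k**2 + k - 2)/16.
Get s_k = R·t_k = 5**k*(-4*k**2 - k + 2) with R(k) = B(k−1)f(k)/C(k) = (4*k**2 + k - 2)/(16*k**2 + 44*k + 17).
Check: Δs_k = 5**k*(-16*k**2 - 44*k - 17). ✓
Telescoping: Σ = s_(11) − s_(1) = -24072265625 − (-15) = -24072265610.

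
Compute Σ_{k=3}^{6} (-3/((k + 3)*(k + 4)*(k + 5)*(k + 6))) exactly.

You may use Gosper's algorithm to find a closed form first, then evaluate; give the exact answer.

Σ = -41/18480

Ratio r(k) = (k + 3)/(k + 7).
Factor: A=k + 3; B=k + 7; C=1.
f must satisfy (k + 3)·f(k+1) − (k + 6)·f(k) = 1.
Bound: deg f ≤ 3.
Coefficient equations give f(k) = k*(k**2 + 12*k + 47)/180.
R(k) = B(k−1)·f(k)/C(k) = k*(k + 6)*(k**2 + 12*k + 47)/180; s_k = R·t_k = k*(-k**2 - 12*k - 47)/(60*(k + 3)*(k + 4)*(k + 5)).
s_(k+1) − s_k = -3/(k**4 + 18*k**3 + 119*k**2 + 342*k + 360) = t_k.
Telescoping: Σ = s_(7) − s_(3) = -7/440 − (-23/1680) = -41/18480.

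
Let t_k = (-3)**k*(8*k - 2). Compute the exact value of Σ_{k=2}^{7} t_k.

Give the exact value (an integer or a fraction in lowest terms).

Σ = -91836

Compute t_(k+1)/t_k: get 3*(-4*k - 3)/(4*k - 1).
Factor: A=-3; B=1; C=k - 1/4.
Solve (-3)·f(k+1) − (1)·f(k) = k - 1/4.
From deg A=0, deg B=0, deg C=1: d=1.
Match coefficients ⇒ f(k) = -(k - 1)/4.
Then R = B(k−1)f/C = -(k - 1)/(4*k - 1), so s_k = R(k)·t_k = 2*(-3)**k*(1 - k).
Verify: (-3)**k*(8*k - 2) matches t_k.
Telescoping: Σ = s_(8) − s_(2) = -91854 − (-18) = -91836.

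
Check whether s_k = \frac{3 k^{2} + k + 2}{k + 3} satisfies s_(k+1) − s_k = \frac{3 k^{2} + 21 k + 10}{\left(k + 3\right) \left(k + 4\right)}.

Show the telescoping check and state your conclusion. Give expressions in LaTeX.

valid (s_(k+1) − s_k reduces to t_k)

s_(k+1) = (k + 3*(k + 1)**2 + 3)/(k + 4)
s_(k+1) − s_k = (3*k**2 + 21*k + 10)/(k**2 + 7*k + 12)
(s_(k+1) − s_k) − t_k = 0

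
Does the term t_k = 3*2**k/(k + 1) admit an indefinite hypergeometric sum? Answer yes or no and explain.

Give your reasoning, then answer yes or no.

Compute t_(k+1)/t_k: get 2*(k + 1)/(k + 2).
Normal form (A,B,C) = (2*k + 2, k + 2, 1).
Set up (2*k + 2)·f(k+1) − (k + 1)·f(k) − (1) = 0.
Bound: deg f ≤ -1.
deg f ≤ -1 is impossible — no certificate.

No; the degree bound rules out any f.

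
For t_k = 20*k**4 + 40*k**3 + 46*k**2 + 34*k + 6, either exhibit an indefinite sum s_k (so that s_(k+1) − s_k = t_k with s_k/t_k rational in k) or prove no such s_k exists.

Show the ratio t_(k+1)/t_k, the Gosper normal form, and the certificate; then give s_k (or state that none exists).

Step 1: r(k) = (10*k**4 + 60*k**3 + 143*k**2 + 163*k + 73)/(10*k**4 + 20*k**3 + 23*k**2 + 17*k + 3).
So A=1 and B=1, with C=k**4 + 2*k**3 + 23*k**2/10 + 17*k/10 + 3/10.
f must satisfy (1)·f(k+1) − (1)·f(k) = k**4 + 2*k**3 + 23*k**2/10 + 17*k/10 + 3/10.
d = 5 from the (0,0,4) case.
Solving with deg f ≤ 5: f(k) = k*(2*k**4 + k**2 + 2*k - 2)/10.
Get s_k = R·t_k = 2*k*(2*k**4 + k**2 + 2*k - 2) with R(k) = B(k−1)f(k)/C(k) = k*(2*k**4 + k**2 + 2*k - 2)/(10*k**4 + 20*k**3 + 23*k**2 + 17*k + 3).
Check: Δs_k = 20*k**4 + 40*k**3 + 46*k**2 + 34*k + 6. ✓

s_k = 2*k*(2*k**4 + k**2 + 2*k - 2)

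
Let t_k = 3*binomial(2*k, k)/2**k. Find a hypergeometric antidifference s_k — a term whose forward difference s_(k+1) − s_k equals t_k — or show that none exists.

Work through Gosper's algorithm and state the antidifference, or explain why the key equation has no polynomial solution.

r(k) = (2*k + 1)/(k + 1) after simplifying.
Take A(k)=2*k + 1, B(k)=k + 1, C(k)=1.
Key eq: (2*k + 1)·f(k+1) = (k)·f(k) + (1).
From deg A=1, deg B=1, deg C=0: d=-1.
deg f ≤ -1 is impossible — no certificate.

none — t_k is not Gosper-summable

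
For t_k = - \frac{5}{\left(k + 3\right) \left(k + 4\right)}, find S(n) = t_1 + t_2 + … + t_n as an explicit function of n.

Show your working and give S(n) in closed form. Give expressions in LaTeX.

The ratio is (k + 3)/(k + 5).
Take A(k)=k + 3, B(k)=k + 5, C(k)=1.
Need (k + 3)·f(k+1) − (k + 4)·f(k) = 1.
Bound: deg f ≤ 1.
Solve for f: f(k) = k/3 (degree 1 ≤ 1).
Then R = B(k−1)f/C = k*(k + 4)/3, so s_k = R(k)·t_k = -5*k/(3*k + 9).
s_(k+1) − s_k = -5/(k**2 + 7*k + 12) = t_k.
Evaluate: s_(n+1) = 5*(-n - 1)/(3*(n + 4)); subtract s_(1) = -5/12 ⇒ S(n) = -5*n/(4*n + 16).

S(n) = - \frac{5 n}{4 n + 16}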